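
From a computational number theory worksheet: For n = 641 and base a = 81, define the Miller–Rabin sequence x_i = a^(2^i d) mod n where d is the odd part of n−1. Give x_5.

n − 1 = 640 = 2^7 · 5, so s = 7 and d = 5.
Repeated squaring mod 641: 81^1 ≡ 81, 81^2 ≡ 151, 81^4 ≡ 366.
5 = 4 + 1, so 81^5 ≡ 366·81 ≡ 160 (mod 641).
x_0 = 160.
x_1 = 160^2 mod 641 = 601.
x_2 = 601^2 mod 641 = 318.
x_3 = 318^2 mod 641 = 487.
x_4 = 487^2 mod 641 = 640.
x_5 = 640^2 mod 641 = 1.

1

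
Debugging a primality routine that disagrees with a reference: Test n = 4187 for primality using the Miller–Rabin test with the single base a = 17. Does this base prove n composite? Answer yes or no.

no

n − 1 = 4186 = 2^1 · 2093, so s = 1 and d = 2093.
x_0 = 17^2093 mod 4187 = 4186.
x_0 = 4186 ≡ −1, so 17 is not a witness.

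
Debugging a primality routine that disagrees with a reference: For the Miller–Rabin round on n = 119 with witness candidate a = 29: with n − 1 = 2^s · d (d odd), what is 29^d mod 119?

n − 1 = 118 = 2^1 · 59, so s = 1 and d = 59.
Repeated squaring mod 119: 29^1 ≡ 29, 29^2 ≡ 8, 29^4 ≡ 64, 29^8 ≡ 50, 29^16 ≡ 1, 29^32 ≡ 1.
59 = 32 + 16 + 8 + 2 + 1, so 29^59 ≡ 1·1·50·8·29 ≡ 57 (mod 119).

57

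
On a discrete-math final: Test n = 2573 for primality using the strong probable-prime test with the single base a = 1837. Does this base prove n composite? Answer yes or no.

yes

n − 1 = 2572 = 2^2 · 643, so s = 2 and d = 643.
x_0 = 1837^643 mod 2573 = 2124.
x_0 is neither 1 nor 2572, so continue squaring.
x_1 = 2124^2 mod 2573 = 907.
Reached i = s−1 = 1 without hitting −1: 1837 is a Miller–Rabin witness and 2573 is composite.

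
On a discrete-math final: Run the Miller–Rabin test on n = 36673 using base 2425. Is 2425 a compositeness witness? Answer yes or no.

n − 1 = 36672 = 2^6 · 573, so s = 6 and d = 573.
x_0 = 2425^573 mod 36673 = 18416.
x_0 is neither 1 nor 36672, so continue squaring.
x_1 = 18416^2 mod 36673 = 33825.
x_2 = 33825^2 mod 36673 = 6371.
x_3 = 6371^2 mod 36673 = 29303.
x_4 = 29303^2 mod 36673 = 4187.
x_5 = 4187^2 mod 36673 = 1275.
Reached i = s−1 = 5 without hitting −1: 2425 is a Miller–Rabin witness and 36673 is composite.

yes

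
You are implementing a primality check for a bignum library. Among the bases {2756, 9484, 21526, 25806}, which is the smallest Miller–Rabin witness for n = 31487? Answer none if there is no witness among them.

2756

n − 1 = 31486 = 2^1 · 15743, so s = 1 and d = 15743.
Base 2756: x_0 = 2756^15743 mod 31487 = 23697. x_0 ∉ {1, 31486} and s = 1, so 2756 is a Miller–Rabin witness and 31487 is composite.
Base 9484: x_0 = 9484^15743 mod 31487 = 12576. x_0 ∉ {1, 31486} and s = 1, so 9484 is a Miller–Rabin witness and 31487 is composite.
Base 21526: x_0 = 21526^15743 mod 31487 = 11197. x_0 ∉ {1, 31486} and s = 1, so 21526 is a Miller–Rabin witness and 31487 is composite.
Base 25806: x_0 = 25806^15743 mod 31487 = 5175. x_0 ∉ {1, 31486} and s = 1, so 25806 is a Miller–Rabin witness and 31487 is composite.
The smallest witness among the given bases is 2756.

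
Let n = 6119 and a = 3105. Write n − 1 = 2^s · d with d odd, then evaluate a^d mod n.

n − 1 = 6118 = 2^1 · 3059, so s = 1 and d = 3059.
3105^3059 mod 6119 = 3869.

3869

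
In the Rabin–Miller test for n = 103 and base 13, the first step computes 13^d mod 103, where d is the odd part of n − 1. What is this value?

1

n − 1 = 102 = 2^1 · 51, so s = 1 and d = 51.
Repeated squaring mod 103: 13^1 ≡ 13, 13^2 ≡ 66, 13^4 ≡ 30, 13^8 ≡ 76, 13^16 ≡ 8, 13^32 ≡ 64.
51 = 32 + 16 + 2 + 1, so 13^51 ≡ 64·8·66·13 ≡ 1 (mod 103).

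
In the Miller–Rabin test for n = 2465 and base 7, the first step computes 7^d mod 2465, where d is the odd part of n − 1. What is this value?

2437

n − 1 = 2464 = 2^5 · 77, so s = 5 and d = 77.
Repeated squaring mod 2465: 7^1 ≡ 7, 7^2 ≡ 49, 7^4 ≡ 2401, 7^8 ≡ 1631, 7^16 ≡ 426, 7^32 ≡ 1531, 7^64 ≡ 2211.
77 = 64 + 8 + 4 + 1, so 7^77 ≡ 2211·1631·2401·7 ≡ 2437 (mod 2465).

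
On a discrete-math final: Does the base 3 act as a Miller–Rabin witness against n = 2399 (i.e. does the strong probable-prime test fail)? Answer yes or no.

n − 1 = 2398 = 2^1 · 1199, so s = 1 and d = 1199.
x_0 = 3^1199 mod 2399 = 1.
x_0 = 1, so 3 is not a witness.

no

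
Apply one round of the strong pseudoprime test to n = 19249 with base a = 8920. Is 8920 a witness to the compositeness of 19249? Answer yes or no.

n − 1 = 19248 = 2^4 · 1203, so s = 4 and d = 1203.
x_0 = 8920^1203 mod 19249 = 15939.
x_0 is neither 1 nor 19248, so continue squaring.
x_1 = 15939^2 mod 19249 = 3419.
x_2 = 3419^2 mod 19249 = 5418.
x_3 = 5418^2 mod 19249 = 19248.
x_3 ≡ −1, so 8920 is not a witness.

no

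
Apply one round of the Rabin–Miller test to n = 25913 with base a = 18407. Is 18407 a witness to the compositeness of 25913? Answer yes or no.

no

n − 1 = 25912 = 2^3 · 3239, so s = 3 and d = 3239.
By repeated squaring, 18407^3239 ≡ 18582 (mod 25913).
x_0 = 18407^3239 mod 25913 = 18582.
x_0 is neither 1 nor 25912, so continue squaring.
x_1 = 18582^2 mod 25913 = 25912.
x_1 ≡ −1, so 18407 is not a witness.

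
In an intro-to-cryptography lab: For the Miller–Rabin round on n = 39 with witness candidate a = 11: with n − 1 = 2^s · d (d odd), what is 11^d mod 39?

2

n − 1 = 38 = 2^1 · 19, so s = 1 and d = 19.
11^19 mod 39 = 2.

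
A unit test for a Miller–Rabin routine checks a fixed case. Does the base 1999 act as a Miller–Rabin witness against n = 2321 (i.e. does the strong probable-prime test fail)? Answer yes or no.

n − 1 = 2320 = 2^4 · 145, so s = 4 and d = 145.
x_0 = 1999^145 mod 2321 = 1913.
x_0 is neither 1 nor 2320, so continue squaring.
x_1 = 1913^2 mod 2321 = 1673.
x_2 = 1673^2 mod 2321 = 2124.
x_3 = 2124^2 mod 2321 = 1673.
Reached i = s−1 = 3 without hitting −1: 1999 is a Miller–Rabin witness and 2321 is composite.

yes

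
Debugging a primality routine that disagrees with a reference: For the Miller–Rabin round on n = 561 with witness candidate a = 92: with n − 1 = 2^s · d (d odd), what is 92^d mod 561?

n − 1 = 560 = 2^4 · 35, so s = 4 and d = 35.
92^35 mod 561 = 122.

122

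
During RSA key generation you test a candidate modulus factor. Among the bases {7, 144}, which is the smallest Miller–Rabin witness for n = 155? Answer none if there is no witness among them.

7

n − 1 = 154 = 2^1 · 77, so s = 1 and d = 77.
Base 7: x_0 = 7^77 mod 155 = 142. x_0 ∉ {1, 154} and s = 1, so 7 is a Miller–Rabin witness and 155 is composite.
Base 144: x_0 = 144^77 mod 155 = 59. x_0 ∉ {1, 154} and s = 1, so 144 is a Miller–Rabin witness and 155 is composite.
The smallest witness among the given bases is 7.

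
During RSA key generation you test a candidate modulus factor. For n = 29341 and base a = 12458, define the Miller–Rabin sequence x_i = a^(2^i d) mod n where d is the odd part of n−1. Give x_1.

1

n − 1 = 29340 = 2^2 · 7335, so s = 2 and d = 7335.
x_0 = 12458^7335 mod 29341 = 11101.
x_1 = 11101^2 mod 29341 = 1.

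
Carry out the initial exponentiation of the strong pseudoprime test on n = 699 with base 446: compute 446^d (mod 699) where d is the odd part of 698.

20

n − 1 = 698 = 2^1 · 349, so s = 1 and d = 349.
Repeated squaring mod 699: 446^1 ≡ 446, 446^2 ≡ 400, 446^4 ≡ 628, 446^8 ≡ 148, 446^16 ≡ 235, 446^32 ≡ 4, 446^64 ≡ 16, 446^128 ≡ 256, 446^256 ≡ 529.
349 = 256 + 64 + 16 + 8 + 4 + 1, so 446^349 ≡ 529·16·235·148·628·446 ≡ 20 (mod 699).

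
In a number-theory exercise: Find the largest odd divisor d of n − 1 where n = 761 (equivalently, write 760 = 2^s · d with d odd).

95

Halving: 760 → 380 → 190 → 95; 95 is odd.
So 760 = 2^3 · 95.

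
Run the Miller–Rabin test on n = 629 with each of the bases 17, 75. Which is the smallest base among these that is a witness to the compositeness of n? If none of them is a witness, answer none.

n − 1 = 628 = 2^2 · 157, so s = 2 and d = 157.
Base 17: x_0 = 17^157 mod 629 = 442. x_0 is neither 1 nor 628, so continue squaring. x_1 = 442^2 mod 629 = 374. Reached i = s−1 = 1 without hitting −1: 17 is a Miller–Rabin witness and 629 is composite.
Base 75: x_0 = 75^157 mod 629 = 482. x_0 is neither 1 nor 628, so continue squaring. x_1 = 482^2 mod 629 = 223. Reached i = s−1 = 1 without hitting −1: 75 is a Miller–Rabin witness and 629 is composite.
The smallest witness among the given bases is 17.

17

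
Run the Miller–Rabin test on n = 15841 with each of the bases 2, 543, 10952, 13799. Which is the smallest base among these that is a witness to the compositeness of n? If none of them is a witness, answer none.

none

n − 1 = 15840 = 2^5 · 495, so s = 5 and d = 495.
Base 2: x_0 = 2^495 mod 15841 = 1. x_0 = 1, so 2 is not a witness.
Base 543: x_0 = 543^495 mod 15841 = 1. x_0 = 1, so 543 is not a witness.
Base 10952: x_0 = 10952^495 mod 15841 = 1. x_0 = 1, so 10952 is not a witness.
Base 13799: x_0 = 13799^495 mod 15841 = 1. x_0 = 1, so 13799 is not a witness.
No listed base is a witness for 15841.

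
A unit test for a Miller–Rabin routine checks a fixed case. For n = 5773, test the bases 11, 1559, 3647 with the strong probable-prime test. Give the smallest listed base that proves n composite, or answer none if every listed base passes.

n − 1 = 5772 = 2^2 · 1443, so s = 2 and d = 1443.
Base 11: x_0 = 11^1443 mod 5773 = 362. x_0 is neither 1 nor 5772, so continue squaring. x_1 = 362^2 mod 5773 = 4038. Reached i = s−1 = 1 without hitting −1: 11 is a Miller–Rabin witness and 5773 is composite.
Base 1559: x_0 = 1559^1443 mod 5773 = 3222. x_0 is neither 1 nor 5772, so continue squaring. x_1 = 3222^2 mod 5773 = 1430. Reached i = s−1 = 1 without hitting −1: 1559 is a Miller–Rabin witness and 5773 is composite.
Base 3647: x_0 = 3647^1443 mod 5773 = 2722. x_0 is neither 1 nor 5772, so continue squaring. x_1 = 2722^2 mod 5773 = 2525. Reached i = s−1 = 1 without hitting −1: 3647 is a Miller–Rabin witness and 5773 is composite.
The smallest witness among the given bases is 11.

11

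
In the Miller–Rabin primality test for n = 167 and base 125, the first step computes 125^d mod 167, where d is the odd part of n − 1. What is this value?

n − 1 = 166 = 2^1 · 83, so s = 1 and d = 83.
125^83 mod 167 = 166.

166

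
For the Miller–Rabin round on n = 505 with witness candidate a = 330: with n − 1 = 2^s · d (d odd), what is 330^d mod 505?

n − 1 = 504 = 2^3 · 63, so s = 3 and d = 63.
Repeated squaring mod 505: 330^1 ≡ 330, 330^2 ≡ 325, 330^4 ≡ 80, 330^8 ≡ 340, 330^16 ≡ 460, 330^32 ≡ 5.
63 = 32 + 16 + 8 + 4 + 2 + 1, so 330^63 ≡ 5·460·340·80·325·330 ≡ 375 (mod 505).

375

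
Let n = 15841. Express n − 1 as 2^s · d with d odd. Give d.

Halving: 15840 → 7920 → 3960 → 1980 → 990 → 495; 495 is odd.
So 15840 = 2^5 · 495.

495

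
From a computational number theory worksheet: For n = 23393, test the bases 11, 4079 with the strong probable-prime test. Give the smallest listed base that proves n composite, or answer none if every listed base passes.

11

n − 1 = 23392 = 2^5 · 731, so s = 5 and d = 731.
Base 11: x_0 = 11^731 mod 23393 = 22104. x_0 is neither 1 nor 23392, so continue squaring. x_1 = 22104^2 mod 23393 = 618. x_2 = 618^2 mod 23393 = 7636. x_3 = 7636^2 mod 23393 = 13140. x_4 = 13140^2 mod 23393 = 19260. Reached i = s−1 = 4 without hitting −1: 11 is a Miller–Rabin witness and 23393 is composite.
Base 4079: x_0 = 4079^731 mod 23393 = 20133. x_0 is neither 1 nor 23392, so continue squaring. x_1 = 20133^2 mod 23393 = 7178. x_2 = 7178^2 mod 23393 = 12298. x_3 = 12298^2 mod 23393 = 5059. x_4 = 5059^2 mod 23393 = 1539. Reached i = s−1 = 4 without hitting −1: 4079 is a Miller–Rabin witness and 23393 is composite.
The smallest witness among the given bases is 11.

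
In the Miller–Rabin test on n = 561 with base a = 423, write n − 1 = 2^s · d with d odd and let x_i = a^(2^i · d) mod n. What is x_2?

n − 1 = 560 = 2^4 · 35, so s = 4 and d = 35.
x_0 = 423^35 mod 561 = 111.
x_1 = 111^2 mod 561 = 540.
x_2 = 540^2 mod 561 = 441.

441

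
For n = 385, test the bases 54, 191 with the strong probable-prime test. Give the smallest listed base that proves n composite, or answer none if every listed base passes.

191

n − 1 = 384 = 2^7 · 3, so s = 7 and d = 3.
Base 54: x_0 = 54^3 mod 385 = 384. x_0 = 384 ≡ −1, so 54 is not a witness.
Base 191: x_0 = 191^3 mod 385 = 141. x_0 is neither 1 nor 384, so continue squaring. x_1 = 141^2 mod 385 = 246. x_2 = 246^2 mod 385 = 71. x_3 = 71^2 mod 385 = 36. x_4 = 36^2 mod 385 = 141. x_5 = 141^2 mod 385 = 246. x_6 = 246^2 mod 385 = 71. Reached i = s−1 = 6 without hitting −1: 191 is a Miller–Rabin witness and 385 is composite.
The smallest witness among the given bases is 191.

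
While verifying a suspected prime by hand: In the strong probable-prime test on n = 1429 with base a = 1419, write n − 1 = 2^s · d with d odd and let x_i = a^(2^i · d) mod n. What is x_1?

1428

n − 1 = 1428 = 2^2 · 357, so s = 2 and d = 357.
x_0 = 1419^357 mod 1429 = 620.
x_1 = 620^2 mod 1429 = 1428.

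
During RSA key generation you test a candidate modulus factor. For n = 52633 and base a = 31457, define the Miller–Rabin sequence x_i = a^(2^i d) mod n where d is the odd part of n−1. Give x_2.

n − 1 = 52632 = 2^3 · 6579, so s = 3 and d = 6579.
x_0 = 31457^6579 mod 52633 = 7930.
x_1 = 7930^2 mod 52633 = 41098.
x_2 = 41098^2 mod 52633 = 1.

1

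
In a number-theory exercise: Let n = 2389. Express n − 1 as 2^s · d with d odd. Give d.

Halving: 2388 → 1194 → 597; 597 is odd.
So 2388 = 2^2 · 597.

597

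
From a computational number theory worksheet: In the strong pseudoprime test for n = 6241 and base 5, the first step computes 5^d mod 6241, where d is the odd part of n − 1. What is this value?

396

n − 1 = 6240 = 2^5 · 195, so s = 5 and d = 195.
5^195 mod 6241 = 396.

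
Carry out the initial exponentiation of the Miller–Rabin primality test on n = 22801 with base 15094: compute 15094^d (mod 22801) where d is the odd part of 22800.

152

n − 1 = 22800 = 2^4 · 1425, so s = 4 and d = 1425.
Repeated squaring mod 22801: 15094^1 ≡ 15094, 15094^2 ≡ 1244, 15094^4 ≡ 19869, 15094^8 ≡ 647, 15094^16 ≡ 8191, 15094^32 ≡ 11939, 15094^64 ≡ 10670, 15094^128 ≡ 3507, 15094^256 ≡ 9310, 15094^512 ≡ 9499, 15094^1024 ≡ 7444.
1425 = 1024 + 256 + 128 + 16 + 1, so 15094^1425 ≡ 7444·9310·3507·8191·15094 ≡ 152 (mod 22801).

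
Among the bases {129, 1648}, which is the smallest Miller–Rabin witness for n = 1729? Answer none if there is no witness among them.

none

n − 1 = 1728 = 2^6 · 27, so s = 6 and d = 27.
Base 129: x_0 = 129^27 mod 1729 = 1728. x_0 = 1728 ≡ −1, so 129 is not a witness.
Base 1648: x_0 = 1648^27 mod 1729 = 1728. x_0 = 1728 ≡ −1, so 1648 is not a witness.
No listed base is a witness for 1729.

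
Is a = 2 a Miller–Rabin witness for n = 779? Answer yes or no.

yes

n − 1 = 778 = 2^1 · 389, so s = 1 and d = 389.
x_0 = 2^389 mod 779 = 471.
x_0 ∉ {1, 778} and s = 1, so 2 is a Miller–Rabin witness and 779 is composite.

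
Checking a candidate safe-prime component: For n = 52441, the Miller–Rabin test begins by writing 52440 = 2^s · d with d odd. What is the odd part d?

6555

Halving: 52440 → 26220 → 13110 → 6555; 6555 is odd.
So 52440 = 2^3 · 6555.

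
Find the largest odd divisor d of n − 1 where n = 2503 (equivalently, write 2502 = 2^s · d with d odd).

Halving: 2502 → 1251; 1251 is odd.
So 2502 = 2^1 · 1251.

1251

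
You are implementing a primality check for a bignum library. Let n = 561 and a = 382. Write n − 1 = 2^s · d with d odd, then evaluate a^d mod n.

274

n − 1 = 560 = 2^4 · 35, so s = 4 and d = 35.
382^35 mod 561 = 274.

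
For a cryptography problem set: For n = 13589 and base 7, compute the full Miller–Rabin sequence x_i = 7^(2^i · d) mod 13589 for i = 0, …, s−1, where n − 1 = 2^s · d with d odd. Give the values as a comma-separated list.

n − 1 = 13588 = 2^2 · 3397, so s = 2 and d = 3397.
x_0 = 7^3397 mod 13589 = 7177.
x_1 = 7177^2 mod 13589 = 7019.

7177, 7019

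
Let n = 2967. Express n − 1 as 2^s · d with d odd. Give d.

Halving: 2966 → 1483; 1483 is odd.
So 2966 = 2^1 · 1483.

1483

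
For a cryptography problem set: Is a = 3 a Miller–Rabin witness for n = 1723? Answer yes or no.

no

n − 1 = 1722 = 2^1 · 861, so s = 1 and d = 861.
x_0 = 3^861 mod 1723 = 1722.
x_0 = 1722 ≡ −1, so 3 is not a witness.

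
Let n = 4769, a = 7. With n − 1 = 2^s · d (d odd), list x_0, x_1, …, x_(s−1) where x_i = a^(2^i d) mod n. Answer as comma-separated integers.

2101, 2876, 1930, 311, 1341

n − 1 = 4768 = 2^5 · 149, so s = 5 and d = 149.
x_0 = 7^149 mod 4769 = 2101.
x_1 = 2101^2 mod 4769 = 2876.
x_2 = 2876^2 mod 4769 = 1930.
x_3 = 1930^2 mod 4769 = 311.
x_4 = 311^2 mod 4769 = 1341.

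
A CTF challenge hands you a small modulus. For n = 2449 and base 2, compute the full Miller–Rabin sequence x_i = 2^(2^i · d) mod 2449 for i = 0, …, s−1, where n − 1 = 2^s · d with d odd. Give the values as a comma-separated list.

721, 653, 283, 1721

n − 1 = 2448 = 2^4 · 153, so s = 4 and d = 153.
x_0 = 2^153 mod 2449 = 721.
x_1 = 721^2 mod 2449 = 653.
x_2 = 653^2 mod 2449 = 283.
x_3 = 283^2 mod 2449 = 1721.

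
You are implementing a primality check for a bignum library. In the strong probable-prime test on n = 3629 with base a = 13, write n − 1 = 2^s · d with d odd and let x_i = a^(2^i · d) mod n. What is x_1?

n − 1 = 3628 = 2^2 · 907, so s = 2 and d = 907.
x_0 = 13^907 mod 3629 = 2803.
x_1 = 2803^2 mod 3629 = 24.

24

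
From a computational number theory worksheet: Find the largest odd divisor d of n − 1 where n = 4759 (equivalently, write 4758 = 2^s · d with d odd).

Halving: 4758 → 2379; 2379 is odd.
So 4758 = 2^1 · 2379.

2379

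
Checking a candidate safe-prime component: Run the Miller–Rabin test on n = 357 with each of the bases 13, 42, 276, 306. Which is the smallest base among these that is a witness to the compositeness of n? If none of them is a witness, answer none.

13

n − 1 = 356 = 2^2 · 89, so s = 2 and d = 89.
Base 13: x_0 = 13^89 mod 357 = 13. x_0 is neither 1 nor 356, so continue squaring. x_1 = 13^2 mod 357 = 169. Reached i = s−1 = 1 without hitting −1: 13 is a Miller–Rabin witness and 357 is composite.
Base 42: x_0 = 42^89 mod 357 = 42. x_0 is neither 1 nor 356, so continue squaring. x_1 = 42^2 mod 357 = 336. Reached i = s−1 = 1 without hitting −1: 42 is a Miller–Rabin witness and 357 is composite.
Base 276: x_0 = 276^89 mod 357 = 327. x_0 is neither 1 nor 356, so continue squaring. x_1 = 327^2 mod 357 = 186. Reached i = s−1 = 1 without hitting −1: 276 is a Miller–Rabin witness and 357 is composite.
Base 306: x_0 = 306^89 mod 357 = 255. x_0 is neither 1 nor 356, so continue squaring. x_1 = 255^2 mod 357 = 51. Reached i = s−1 = 1 without hitting −1: 306 is a Miller–Rabin witness and 357 is composite.
The smallest witness among the given bases is 13.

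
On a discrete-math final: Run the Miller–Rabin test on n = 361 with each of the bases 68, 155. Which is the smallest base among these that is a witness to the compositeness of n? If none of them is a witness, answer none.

155

n − 1 = 360 = 2^3 · 45, so s = 3 and d = 45.
Base 68: x_0 = 68^45 mod 361 = 1. x_0 = 1, so 68 is not a witness.
Base 155: x_0 = 155^45 mod 361 = 113. x_0 is neither 1 nor 360, so continue squaring. x_1 = 113^2 mod 361 = 134. x_2 = 134^2 mod 361 = 267. Reached i = s−1 = 2 without hitting −1: 155 is a Miller–Rabin witness and 361 is composite.
The smallest witness among the given bases is 155.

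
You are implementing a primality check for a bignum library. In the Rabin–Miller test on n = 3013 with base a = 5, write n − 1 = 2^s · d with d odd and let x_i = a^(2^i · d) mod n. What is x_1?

1412

n − 1 = 3012 = 2^2 · 753, so s = 2 and d = 753.
x_0 = 5^753 mod 3013 = 1354.
x_1 = 1354^2 mod 3013 = 1412.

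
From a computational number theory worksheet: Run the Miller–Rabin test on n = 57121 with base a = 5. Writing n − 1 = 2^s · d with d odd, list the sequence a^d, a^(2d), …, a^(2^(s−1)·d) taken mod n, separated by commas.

14580, 29159, 1196, 2391, 4781

n − 1 = 57120 = 2^5 · 1785, so s = 5 and d = 1785.
x_0 = 5^1785 mod 57121 = 14580.
x_1 = 14580^2 mod 57121 = 29159.
x_2 = 29159^2 mod 57121 = 1196.
x_3 = 1196^2 mod 57121 = 2391.
x_4 = 2391^2 mod 57121 = 4781.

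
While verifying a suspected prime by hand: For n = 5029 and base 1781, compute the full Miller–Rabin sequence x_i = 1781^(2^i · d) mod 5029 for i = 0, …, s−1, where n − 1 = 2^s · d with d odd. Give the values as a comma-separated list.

758, 1258

n − 1 = 5028 = 2^2 · 1257, so s = 2 and d = 1257.
x_0 = 1781^1257 mod 5029 = 758.
x_1 = 758^2 mod 5029 = 1258.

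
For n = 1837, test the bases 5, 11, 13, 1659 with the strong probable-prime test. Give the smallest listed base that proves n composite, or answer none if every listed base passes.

5

n − 1 = 1836 = 2^2 · 459, so s = 2 and d = 459.
Base 5: x_0 = 5^459 mod 1837 = 86. x_0 is neither 1 nor 1836, so continue squaring. x_1 = 86^2 mod 1837 = 48. Reached i = s−1 = 1 without hitting −1: 5 is a Miller–Rabin witness and 1837 is composite.
Base 11: x_0 = 11^459 mod 1837 = 550. x_0 is neither 1 nor 1836, so continue squaring. x_1 = 550^2 mod 1837 = 1232. Reached i = s−1 = 1 without hitting −1: 11 is a Miller–Rabin witness and 1837 is composite.
Base 13: x_0 = 13^459 mod 1837 = 402. x_0 is neither 1 nor 1836, so continue squaring. x_1 = 402^2 mod 1837 = 1785. Reached i = s−1 = 1 without hitting −1: 13 is a Miller–Rabin witness and 1837 is composite.
Base 1659: x_0 = 1659^459 mod 1837 = 786. x_0 is neither 1 nor 1836, so continue squaring. x_1 = 786^2 mod 1837 = 564. Reached i = s−1 = 1 without hitting −1: 1659 is a Miller–Rabin witness and 1837 is composite.
The smallest witness among the given bases is 5.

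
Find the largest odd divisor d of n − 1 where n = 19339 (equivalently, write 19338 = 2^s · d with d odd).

Halving: 19338 → 9669; 9669 is odd.
So 19338 = 2^1 · 9669.

9669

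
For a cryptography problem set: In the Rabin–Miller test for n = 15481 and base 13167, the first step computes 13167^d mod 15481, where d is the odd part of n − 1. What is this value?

10475

n − 1 = 15480 = 2^3 · 1935, so s = 3 and d = 1935.
Repeated squaring mod 15481: 13167^1 ≡ 13167, 13167^2 ≡ 13651, 13167^4 ≡ 5004, 13167^8 ≡ 7239, 13167^16 ≡ 15417, 13167^32 ≡ 4096, 13167^64 ≡ 11293, 13167^128 ≡ 14852, 13167^256 ≡ 8616, 13167^512 ≡ 4061, 13167^1024 ≡ 4456.
1935 = 1024 + 512 + 256 + 128 + 8 + 4 + 2 + 1, so 13167^1935 ≡ 4456·4061·8616·14852·7239·5004·13651·13167 ≡ 10475 (mod 15481).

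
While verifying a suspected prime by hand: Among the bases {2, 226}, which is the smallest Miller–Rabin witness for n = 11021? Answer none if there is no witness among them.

n − 1 = 11020 = 2^2 · 2755, so s = 2 and d = 2755.
Base 2: x_0 = 2^2755 mod 11021 = 9684. x_0 is neither 1 nor 11020, so continue squaring. x_1 = 9684^2 mod 11021 = 2167. Reached i = s−1 = 1 without hitting −1: 2 is a Miller–Rabin witness and 11021 is composite.
Base 226: x_0 = 226^2755 mod 11021 = 8569. x_0 is neither 1 nor 11020, so continue squaring. x_1 = 8569^2 mod 11021 = 5859. Reached i = s−1 = 1 without hitting −1: 226 is a Miller–Rabin witness and 11021 is composite.
The smallest witness among the given bases is 2.

2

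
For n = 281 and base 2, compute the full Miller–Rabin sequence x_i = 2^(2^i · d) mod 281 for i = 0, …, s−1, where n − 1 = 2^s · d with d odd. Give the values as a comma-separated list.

n − 1 = 280 = 2^3 · 35, so s = 3 and d = 35.
x_0 = 2^35 mod 281 = 280.
x_1 = 280^2 mod 281 = 1.
x_2 = 1^2 mod 281 = 1.

280, 1, 1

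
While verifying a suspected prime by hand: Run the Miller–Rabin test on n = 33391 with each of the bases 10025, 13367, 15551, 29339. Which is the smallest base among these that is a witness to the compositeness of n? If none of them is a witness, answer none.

n − 1 = 33390 = 2^1 · 16695, so s = 1 and d = 16695.
Base 10025: x_0 = 10025^16695 mod 33391 = 33390. x_0 = 33390 ≡ −1, so 10025 is not a witness.
Base 13367: x_0 = 13367^16695 mod 33391 = 1. x_0 = 1, so 13367 is not a witness.
Base 15551: x_0 = 15551^16695 mod 33391 = 1. x_0 = 1, so 15551 is not a witness.
Base 29339: x_0 = 29339^16695 mod 33391 = 1. x_0 = 1, so 29339 is not a witness.
No listed base is a witness for 33391.

none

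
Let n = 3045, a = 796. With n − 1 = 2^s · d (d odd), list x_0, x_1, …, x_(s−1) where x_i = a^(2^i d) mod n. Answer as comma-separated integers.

2761, 1486

n − 1 = 3044 = 2^2 · 761, so s = 2 and d = 761.
x_0 = 796^761 mod 3045 = 2761.
x_1 = 2761^2 mod 3045 = 1486.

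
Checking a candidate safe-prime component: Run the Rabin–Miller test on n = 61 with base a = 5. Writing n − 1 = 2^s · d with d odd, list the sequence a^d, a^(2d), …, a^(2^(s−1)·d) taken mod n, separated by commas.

60, 1

n − 1 = 60 = 2^2 · 15, so s = 2 and d = 15.
x_0 = 5^15 mod 61 = 60.
x_1 = 60^2 mod 61 = 1.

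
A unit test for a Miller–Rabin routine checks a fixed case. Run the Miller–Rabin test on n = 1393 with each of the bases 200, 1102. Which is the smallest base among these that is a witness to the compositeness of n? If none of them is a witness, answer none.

none

n − 1 = 1392 = 2^4 · 87, so s = 4 and d = 87.
Base 200: x_0 = 200^87 mod 1393 = 1. x_0 = 1, so 200 is not a witness.
Base 1102: x_0 = 1102^87 mod 1393 = 1392. x_0 = 1392 ≡ −1, so 1102 is not a witness.
No listed base is a witness for 1393.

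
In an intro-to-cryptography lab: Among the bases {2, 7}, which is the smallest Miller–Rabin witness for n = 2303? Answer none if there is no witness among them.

n − 1 = 2302 = 2^1 · 1151, so s = 1 and d = 1151.
Base 2: x_0 = 2^1151 mod 2303 = 1271. x_0 ∉ {1, 2302} and s = 1, so 2 is a Miller–Rabin witness and 2303 is composite.
Base 7: x_0 = 7^1151 mod 2303 = 1323. x_0 ∉ {1, 2302} and s = 1, so 7 is a Miller–Rabin witness and 2303 is composite.
The smallest witness among the given bases is 2.

2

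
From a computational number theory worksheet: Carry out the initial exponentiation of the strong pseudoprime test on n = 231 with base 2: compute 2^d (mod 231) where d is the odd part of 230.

65

n − 1 = 230 = 2^1 · 115, so s = 1 and d = 115.
Repeated squaring mod 231: 2^1 ≡ 2, 2^2 ≡ 4, 2^4 ≡ 16, 2^8 ≡ 25, 2^16 ≡ 163, 2^32 ≡ 4, 2^64 ≡ 16.
115 = 64 + 32 + 16 + 2 + 1, so 2^115 ≡ 16·4·163·4·2 ≡ 65 (mod 231).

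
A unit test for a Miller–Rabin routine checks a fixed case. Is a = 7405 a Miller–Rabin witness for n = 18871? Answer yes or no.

n − 1 = 18870 = 2^1 · 9435, so s = 1 and d = 9435.
x_0 = 7405^9435 mod 18871 = 14884.
x_0 ∉ {1, 18870} and s = 1, so 7405 is a Miller–Rabin witness and 18871 is composite.

yes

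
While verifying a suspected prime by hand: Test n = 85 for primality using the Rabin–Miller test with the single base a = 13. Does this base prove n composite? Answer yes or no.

n − 1 = 84 = 2^2 · 21, so s = 2 and d = 21.
x_0 = 13^21 mod 85 = 13.
x_0 is neither 1 nor 84, so continue squaring.
x_1 = 13^2 mod 85 = 84.
x_1 ≡ −1, so 13 is not a witness.

no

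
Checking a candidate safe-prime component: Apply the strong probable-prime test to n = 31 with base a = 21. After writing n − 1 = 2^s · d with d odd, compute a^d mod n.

30

n − 1 = 30 = 2^1 · 15, so s = 1 and d = 15.
Repeated squaring mod 31: 21^1 ≡ 21, 21^2 ≡ 7, 21^4 ≡ 18, 21^8 ≡ 14.
15 = 8 + 4 + 2 + 1, so 21^15 ≡ 14·18·7·21 ≡ 30 (mod 31).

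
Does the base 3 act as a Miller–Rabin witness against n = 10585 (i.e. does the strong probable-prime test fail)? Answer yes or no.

n − 1 = 10584 = 2^3 · 1323, so s = 3 and d = 1323.
By repeated squaring, 3^1323 ≡ 8422 (mod 10585).
x_0 = 3^1323 mod 10585 = 8422.
x_0 is neither 1 nor 10584, so continue squaring.
x_1 = 8422^2 mod 10585 = 10584.
x_1 ≡ −1, so 3 is not a witness.

no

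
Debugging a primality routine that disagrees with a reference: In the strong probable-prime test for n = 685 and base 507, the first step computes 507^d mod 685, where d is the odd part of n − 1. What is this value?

538

n − 1 = 684 = 2^2 · 171, so s = 2 and d = 171.
507^171 mod 685 = 538.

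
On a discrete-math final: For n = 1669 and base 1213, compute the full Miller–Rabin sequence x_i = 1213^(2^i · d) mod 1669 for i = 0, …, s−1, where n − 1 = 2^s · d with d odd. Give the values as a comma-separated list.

n − 1 = 1668 = 2^2 · 417, so s = 2 and d = 417.
x_0 = 1213^417 mod 1669 = 220.
x_1 = 220^2 mod 1669 = 1668.

220, 1668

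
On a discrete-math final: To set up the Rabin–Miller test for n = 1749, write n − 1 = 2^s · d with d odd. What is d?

Halving: 1748 → 874 → 437; 437 is odd.
So 1748 = 2^2 · 437.

437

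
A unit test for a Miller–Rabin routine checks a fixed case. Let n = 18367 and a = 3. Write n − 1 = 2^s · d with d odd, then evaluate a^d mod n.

n − 1 = 18366 = 2^1 · 9183, so s = 1 and d = 9183.
By repeated squaring, 3^9183 ≡ 18366 (mod 18367).

18366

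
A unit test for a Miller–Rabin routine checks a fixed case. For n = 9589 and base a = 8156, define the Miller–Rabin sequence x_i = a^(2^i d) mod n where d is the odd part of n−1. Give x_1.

n − 1 = 9588 = 2^2 · 2397, so s = 2 and d = 2397.
x_0 = 8156^2397 mod 9589 = 3018.
x_1 = 3018^2 mod 9589 = 8363.

8363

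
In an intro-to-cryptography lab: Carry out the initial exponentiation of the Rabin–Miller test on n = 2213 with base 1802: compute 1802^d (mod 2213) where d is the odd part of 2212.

2212

n − 1 = 2212 = 2^2 · 553, so s = 2 and d = 553.
1802^553 mod 2213 = 2212.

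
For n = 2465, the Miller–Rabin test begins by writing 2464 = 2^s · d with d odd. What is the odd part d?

77

Halving: 2464 → 1232 → 616 → 308 → 154 → 77; 77 is odd.
So 2464 = 2^5 · 77.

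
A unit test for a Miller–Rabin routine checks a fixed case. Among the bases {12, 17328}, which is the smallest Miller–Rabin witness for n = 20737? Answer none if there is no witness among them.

n − 1 = 20736 = 2^8 · 81, so s = 8 and d = 81.
Base 12: x_0 = 12^81 mod 20737 = 12. x_0 is neither 1 nor 20736, so continue squaring. x_1 = 12^2 mod 20737 = 144. x_2 = 144^2 mod 20737 = 20736. x_2 ≡ −1, so 12 is not a witness.
Base 17328: x_0 = 17328^81 mod 20737 = 13007. x_0 is neither 1 nor 20736, so continue squaring. x_1 = 13007^2 mod 20737 = 9603. x_2 = 9603^2 mod 20737 = 170. x_3 = 170^2 mod 20737 = 8163. x_4 = 8163^2 mod 20737 = 6588. x_5 = 6588^2 mod 20737 = 19940. x_6 = 19940^2 mod 20737 = 13099. x_7 = 13099^2 mod 20737 = 5863. Reached i = s−1 = 7 without hitting −1: 17328 is a Miller–Rabin witness and 20737 is composite.
The smallest witness among the given bases is 17328.

17328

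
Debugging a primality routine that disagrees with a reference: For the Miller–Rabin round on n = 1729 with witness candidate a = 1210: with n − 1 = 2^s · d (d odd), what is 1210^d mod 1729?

n − 1 = 1728 = 2^6 · 27, so s = 6 and d = 27.
1210^27 mod 1729 = 664.

664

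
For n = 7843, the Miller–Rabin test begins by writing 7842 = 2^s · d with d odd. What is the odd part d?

3921

Halving: 7842 → 3921; 3921 is odd.
So 7842 = 2^1 · 3921.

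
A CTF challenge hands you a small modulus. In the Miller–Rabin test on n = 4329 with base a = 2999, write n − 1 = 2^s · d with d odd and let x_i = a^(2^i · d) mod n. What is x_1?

n − 1 = 4328 = 2^3 · 541, so s = 3 and d = 541.
x_0 = 2999^541 mod 4329 = 2999.
x_1 = 2999^2 mod 4329 = 2668.

2668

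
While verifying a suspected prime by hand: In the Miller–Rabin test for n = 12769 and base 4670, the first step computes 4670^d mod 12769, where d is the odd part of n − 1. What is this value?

1427

n − 1 = 12768 = 2^5 · 399, so s = 5 and d = 399.
Repeated squaring mod 12769: 4670^1 ≡ 4670, 4670^2 ≡ 12217, 4670^4 ≡ 11017, 4670^8 ≡ 4944, 4670^16 ≡ 3270, 4670^32 ≡ 5247, 4670^64 ≡ 1045, 4670^128 ≡ 6660, 4670^256 ≡ 8863.
399 = 256 + 128 + 8 + 4 + 2 + 1, so 4670^399 ≡ 8863·6660·4944·11017·12217·4670 ≡ 1427 (mod 12769).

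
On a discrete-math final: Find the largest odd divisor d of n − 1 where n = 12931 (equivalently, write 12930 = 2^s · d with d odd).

Halving: 12930 → 6465; 6465 is odd.
So 12930 = 2^1 · 6465.

6465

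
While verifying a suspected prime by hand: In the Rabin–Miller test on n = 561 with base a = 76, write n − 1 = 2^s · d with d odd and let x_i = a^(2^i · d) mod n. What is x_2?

67

n − 1 = 560 = 2^4 · 35, so s = 4 and d = 35.
Repeated squaring mod 561: 76^1 ≡ 76, 76^2 ≡ 166, 76^4 ≡ 67, 76^8 ≡ 1, 76^16 ≡ 1, 76^32 ≡ 1.
35 = 32 + 2 + 1, so 76^35 ≡ 1·166·76 ≡ 274 (mod 561).
x_0 = 274.
x_1 = 274^2 mod 561 = 463.
x_2 = 463^2 mod 561 = 67.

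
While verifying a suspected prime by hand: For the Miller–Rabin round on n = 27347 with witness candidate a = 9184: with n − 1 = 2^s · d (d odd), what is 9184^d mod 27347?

n − 1 = 27346 = 2^1 · 13673, so s = 1 and d = 13673.
Repeated squaring mod 27347: 9184^1 ≡ 9184, 9184^2 ≡ 7708, 9184^4 ≡ 15580, 9184^8 ≡ 4428, 9184^16 ≡ 26732, 9184^32 ≡ 22714, 9184^64 ≡ 24641, 9184^128 ≡ 20787, 9184^256 ≡ 16769, 9184^512 ≡ 17507, 9184^1024 ≡ 17220, 9184^2048 ≡ 4879, 9184^4096 ≡ 12751, 9184^8192 ≡ 10086.
13673 = 8192 + 4096 + 1024 + 256 + 64 + 32 + 8 + 1, so 9184^13673 ≡ 10086·12751·17220·16769·24641·22714·4428·9184 ≡ 574 (mod 27347).

574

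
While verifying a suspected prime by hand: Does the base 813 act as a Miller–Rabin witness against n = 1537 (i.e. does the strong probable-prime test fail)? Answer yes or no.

yes

n − 1 = 1536 = 2^9 · 3, so s = 9 and d = 3.
x_0 = 813^3 mod 1537 = 320.
x_0 is neither 1 nor 1536, so continue squaring.
x_1 = 320^2 mod 1537 = 958.
x_2 = 958^2 mod 1537 = 175.
x_3 = 175^2 mod 1537 = 1422.
x_4 = 1422^2 mod 1537 = 929.
x_5 = 929^2 mod 1537 = 784.
x_6 = 784^2 mod 1537 = 1393.
x_7 = 1393^2 mod 1537 = 755.
x_8 = 755^2 mod 1537 = 1335.
Reached i = s−1 = 8 without hitting −1: 813 is a Miller–Rabin witness and 1537 is composite.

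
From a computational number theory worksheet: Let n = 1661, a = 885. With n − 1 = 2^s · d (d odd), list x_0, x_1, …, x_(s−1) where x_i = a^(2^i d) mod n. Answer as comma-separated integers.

n − 1 = 1660 = 2^2 · 415, so s = 2 and d = 415.
x_0 = 885^415 mod 1661 = 1508.
x_1 = 1508^2 mod 1661 = 155.

1508, 155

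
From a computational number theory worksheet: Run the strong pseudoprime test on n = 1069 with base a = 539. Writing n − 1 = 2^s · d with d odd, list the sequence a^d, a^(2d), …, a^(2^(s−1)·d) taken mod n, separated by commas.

249, 1068

n − 1 = 1068 = 2^2 · 267, so s = 2 and d = 267.
x_0 = 539^267 mod 1069 = 249.
x_1 = 249^2 mod 1069 = 1068.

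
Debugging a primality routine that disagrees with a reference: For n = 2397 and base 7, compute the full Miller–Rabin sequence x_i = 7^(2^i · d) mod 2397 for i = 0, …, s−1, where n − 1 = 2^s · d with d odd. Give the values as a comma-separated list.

148, 331

n − 1 = 2396 = 2^2 · 599, so s = 2 and d = 599.
x_0 = 7^599 mod 2397 = 148.
x_1 = 148^2 mod 2397 = 331.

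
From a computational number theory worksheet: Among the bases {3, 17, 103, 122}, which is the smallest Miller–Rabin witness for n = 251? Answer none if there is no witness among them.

none

n − 1 = 250 = 2^1 · 125, so s = 1 and d = 125.
Base 3: x_0 = 3^125 mod 251 = 1. x_0 = 1, so 3 is not a witness.
Base 17: x_0 = 17^125 mod 251 = 1. x_0 = 1, so 17 is not a witness.
Base 103: x_0 = 103^125 mod 251 = 1. x_0 = 1, so 103 is not a witness.
Base 122: x_0 = 122^125 mod 251 = 1. x_0 = 1, so 122 is not a witness.
No listed base is a witness for 251.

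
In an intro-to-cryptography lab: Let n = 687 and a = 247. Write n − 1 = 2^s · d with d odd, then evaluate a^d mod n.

n − 1 = 686 = 2^1 · 343, so s = 1 and d = 343.
Repeated squaring mod 687: 247^1 ≡ 247, 247^2 ≡ 553, 247^4 ≡ 94, 247^8 ≡ 592, 247^16 ≡ 94, 247^32 ≡ 592, 247^64 ≡ 94, 247^128 ≡ 592, 247^256 ≡ 94.
343 = 256 + 64 + 16 + 4 + 2 + 1, so 247^343 ≡ 94·94·94·94·553·247 ≡ 211 (mod 687).

211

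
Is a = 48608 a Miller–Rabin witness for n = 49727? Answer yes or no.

no

n − 1 = 49726 = 2^1 · 24863, so s = 1 and d = 24863.
x_0 = 48608^24863 mod 49727 = 1.
x_0 = 1, so 48608 is not a witness.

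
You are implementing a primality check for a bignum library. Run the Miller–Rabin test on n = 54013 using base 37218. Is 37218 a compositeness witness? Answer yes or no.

n − 1 = 54012 = 2^2 · 13503, so s = 2 and d = 13503.
Repeated squaring mod 54013: 37218^1 ≡ 37218, 37218^2 ≡ 16139, 37218^4 ≡ 16635, 37218^8 ≡ 14626, 37218^16 ≡ 28396, 37218^32 ≡ 26752, 37218^64 ≡ 51267, 37218^128 ≡ 32709, 37218^256 ≡ 43190, 37218^512 ≡ 37145, 37218^1024 ≡ 42953, 37218^2048 ≡ 38168, 37218^4096 ≡ 11601, 37218^8192 ≡ 36818.
13503 = 8192 + 4096 + 1024 + 128 + 32 + 16 + 8 + 4 + 2 + 1, so 37218^13503 ≡ 36818·11601·42953·32709·26752·28396·14626·16635·16139·37218 ≡ 41881 (mod 54013).
x_0 = 37218^13503 mod 54013 = 41881.
x_0 is neither 1 nor 54012, so continue squaring.
x_1 = 41881^2 mod 54013 = 54012.
x_1 ≡ −1, so 37218 is not a witness.

no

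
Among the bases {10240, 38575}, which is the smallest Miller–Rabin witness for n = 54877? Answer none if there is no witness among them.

none

n − 1 = 54876 = 2^2 · 13719, so s = 2 and d = 13719.
Base 10240: x_0 = 10240^13719 mod 54877 = 1. x_0 = 1, so 10240 is not a witness.
Base 38575: x_0 = 38575^13719 mod 54877 = 19934. x_0 is neither 1 nor 54876, so continue squaring. x_1 = 19934^2 mod 54877 = 54876. x_1 ≡ −1, so 38575 is not a witness.
No listed base is a witness for 54877.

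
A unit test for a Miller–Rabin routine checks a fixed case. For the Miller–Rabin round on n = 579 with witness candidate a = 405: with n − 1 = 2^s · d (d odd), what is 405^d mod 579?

174

n − 1 = 578 = 2^1 · 289, so s = 1 and d = 289.
405^289 mod 579 = 174.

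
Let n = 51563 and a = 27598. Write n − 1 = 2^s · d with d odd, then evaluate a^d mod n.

n − 1 = 51562 = 2^1 · 25781, so s = 1 and d = 25781.
Repeated squaring mod 51563: 27598^1 ≡ 27598, 27598^2 ≡ 12531, 27598^4 ≡ 16626, 27598^8 ≡ 46196, 27598^16 ≡ 32535, 27598^32 ≡ 40961, 27598^64 ≡ 46627, 27598^128 ≡ 26360, 27598^256 ≡ 38175, 27598^512 ≡ 5556, 27598^1024 ≡ 34462, 27598^2048 ≡ 30428, 27598^4096 ≡ 49519, 27598^8192 ≡ 1333, 27598^16384 ≡ 23747.
25781 = 16384 + 8192 + 1024 + 128 + 32 + 16 + 4 + 1, so 27598^25781 ≡ 23747·1333·34462·26360·40961·32535·16626·27598 ≡ 1 (mod 51563).

1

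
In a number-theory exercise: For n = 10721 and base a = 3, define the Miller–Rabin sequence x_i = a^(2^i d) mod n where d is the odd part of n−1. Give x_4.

5142

n − 1 = 10720 = 2^5 · 335, so s = 5 and d = 335.
Repeated squaring mod 10721: 3^1 ≡ 3, 3^2 ≡ 9, 3^4 ≡ 81, 3^8 ≡ 6561, 3^16 ≡ 1906, 3^32 ≡ 9138, 3^64 ≡ 7896, 3^128 ≡ 4201, 3^256 ≡ 1635.
335 = 256 + 64 + 8 + 4 + 2 + 1, so 3^335 ≡ 1635·7896·6561·81·9·3 ≡ 5428 (mod 10721).
x_0 = 5428.
x_1 = 5428^2 mod 10721 = 1876.
x_2 = 1876^2 mod 10721 = 2888.
x_3 = 2888^2 mod 10721 = 10327.
x_4 = 10327^2 mod 10721 = 5142.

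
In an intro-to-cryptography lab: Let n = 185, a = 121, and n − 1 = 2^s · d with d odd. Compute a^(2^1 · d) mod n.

n − 1 = 184 = 2^3 · 23, so s = 3 and d = 23.
x_0 = 121^23 mod 185 = 26.
x_1 = 26^2 mod 185 = 121.

121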